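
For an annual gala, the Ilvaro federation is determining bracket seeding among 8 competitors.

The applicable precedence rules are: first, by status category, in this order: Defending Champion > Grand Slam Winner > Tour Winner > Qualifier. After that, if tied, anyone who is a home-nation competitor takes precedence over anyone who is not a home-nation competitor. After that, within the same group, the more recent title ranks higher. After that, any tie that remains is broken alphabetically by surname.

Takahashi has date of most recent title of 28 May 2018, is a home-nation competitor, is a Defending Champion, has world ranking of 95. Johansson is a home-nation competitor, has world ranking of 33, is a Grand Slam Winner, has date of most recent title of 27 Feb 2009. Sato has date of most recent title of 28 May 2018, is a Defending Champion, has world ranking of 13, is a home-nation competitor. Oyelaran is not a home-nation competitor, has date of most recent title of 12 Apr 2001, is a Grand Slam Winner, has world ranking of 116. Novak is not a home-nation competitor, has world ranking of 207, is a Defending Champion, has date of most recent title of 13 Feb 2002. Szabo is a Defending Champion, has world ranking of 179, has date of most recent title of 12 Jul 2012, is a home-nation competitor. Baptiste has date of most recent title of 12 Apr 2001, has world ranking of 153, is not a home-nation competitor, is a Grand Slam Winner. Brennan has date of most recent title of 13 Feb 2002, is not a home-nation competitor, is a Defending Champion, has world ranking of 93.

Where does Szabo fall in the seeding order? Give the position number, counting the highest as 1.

By status category: Sato, Takahashi, Szabo, Brennan and Novak (Defending Champion); then Johansson, Baptiste and Oyelaran (Grand Slam Winner).
Among Sato, Takahashi, Szabo, Brennan and Novak, a home-nation competitor before not a home-nation competitor: Sato, Takahashi and Szabo (a home-nation competitor) before Brennan and Novak (not a home-nation competitor).
Among Sato, Takahashi and Szabo, by date of most recent title (later first): Sato and Takahashi (28 May 2018) before Szabo (12 Jul 2012).
Among Sato and Takahashi, alphabetically by surname: Sato before Takahashi.
Brennan and Novak both have date of most recent title 13 Feb 2002, so the next rule applies.
Among Brennan and Novak, alphabetically by surname: Brennan before Novak.
Among Johansson, Baptiste and Oyelaran, a home-nation competitor before not a home-nation competitor: Johansson (a home-nation competitor) before Baptiste and Oyelaran (not a home-nation competitor).
Baptiste and Oyelaran both have date of most recent title 12 Apr 2001, so the next rule applies.
Among Baptiste and Oyelaran, alphabetically by surname: Baptiste before Oyelaran.
Order: Sato, Takahashi, Szabo, Brennan, Novak, Johansson, Baptiste, Oyelaran. So position 3.

3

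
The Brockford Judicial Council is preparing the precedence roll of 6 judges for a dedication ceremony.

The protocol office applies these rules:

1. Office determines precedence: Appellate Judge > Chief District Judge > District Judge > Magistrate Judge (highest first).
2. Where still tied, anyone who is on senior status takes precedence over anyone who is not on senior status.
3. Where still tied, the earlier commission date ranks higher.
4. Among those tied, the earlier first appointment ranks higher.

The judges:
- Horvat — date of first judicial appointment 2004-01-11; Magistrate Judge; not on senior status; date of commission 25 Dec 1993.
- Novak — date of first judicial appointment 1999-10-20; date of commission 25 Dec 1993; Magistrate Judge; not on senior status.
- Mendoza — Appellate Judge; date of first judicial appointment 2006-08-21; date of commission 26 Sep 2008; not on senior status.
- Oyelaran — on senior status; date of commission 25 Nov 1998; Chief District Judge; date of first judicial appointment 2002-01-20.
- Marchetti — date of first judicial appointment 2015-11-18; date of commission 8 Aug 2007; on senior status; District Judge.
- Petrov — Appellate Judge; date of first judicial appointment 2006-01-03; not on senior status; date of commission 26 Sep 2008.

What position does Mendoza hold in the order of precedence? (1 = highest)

By office: Petrov and Mendoza (Appellate Judge); then Oyelaran (Chief District Judge); then Marchetti (District Judge); then Novak and Horvat (Magistrate Judge).
Petrov and Mendoza are each not on senior status, so the next rule applies.
Petrov and Mendoza both have date of commission 26 Sep 2008, so the next rule applies.
Among Petrov and Mendoza, by date of first judicial appointment (earlier first): Petrov (2006-01-03) before Mendoza (2006-08-21).
Novak and Horvat are each not on senior status, so the next rule applies.
Novak and Horvat both have date of commission 25 Dec 1993, so the next rule applies.
Among Novak and Horvat, by date of first judicial appointment (earlier first): Novak (1999-10-20) before Horvat (2004-01-11).
Order: Petrov, Mendoza, Oyelaran, Marchetti, Novak, Horvat. So position 2.

2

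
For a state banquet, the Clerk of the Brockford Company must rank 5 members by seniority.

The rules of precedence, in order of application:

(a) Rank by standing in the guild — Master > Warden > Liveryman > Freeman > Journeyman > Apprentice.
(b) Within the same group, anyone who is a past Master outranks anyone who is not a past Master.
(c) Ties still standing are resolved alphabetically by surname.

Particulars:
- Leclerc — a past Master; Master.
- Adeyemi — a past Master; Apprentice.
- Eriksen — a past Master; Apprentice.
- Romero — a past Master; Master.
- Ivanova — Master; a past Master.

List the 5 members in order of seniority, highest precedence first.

By standing in the guild: Ivanova, Leclerc and Romero (Master); then Adeyemi and Eriksen (Apprentice).
Ivanova, Leclerc and Romero are each a past Master, so the next rule applies.
Among Ivanova, Leclerc and Romero, alphabetically by surname: Ivanova before Leclerc before Romero.
Adeyemi and Eriksen are each a past Master, so the next rule applies.
Among Adeyemi and Eriksen, alphabetically by surname: Adeyemi before Eriksen.
Full order: Ivanova, Leclerc, Romero, Adeyemi, Eriksen.

Ivanova, Leclerc, Romero, Adeyemi, Eriksen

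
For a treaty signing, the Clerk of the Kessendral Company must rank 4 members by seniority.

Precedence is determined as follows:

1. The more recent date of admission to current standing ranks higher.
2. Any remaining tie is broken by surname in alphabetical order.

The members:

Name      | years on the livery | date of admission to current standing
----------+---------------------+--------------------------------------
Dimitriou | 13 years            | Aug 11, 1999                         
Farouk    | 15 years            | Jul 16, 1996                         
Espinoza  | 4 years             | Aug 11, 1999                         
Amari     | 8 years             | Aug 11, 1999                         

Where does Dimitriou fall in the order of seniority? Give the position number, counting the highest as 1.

2

By date of admission to current standing (later first): Amari, Dimitriou and Espinoza (each Aug 11, 1999); then Farouk (Jul 16, 1996).
Among Amari, Dimitriou and Espinoza, alphabetically by surname: Amari before Dimitriou before Espinoza.
Order: Amari, Dimitriou, Espinoza, Farouk. So position 2.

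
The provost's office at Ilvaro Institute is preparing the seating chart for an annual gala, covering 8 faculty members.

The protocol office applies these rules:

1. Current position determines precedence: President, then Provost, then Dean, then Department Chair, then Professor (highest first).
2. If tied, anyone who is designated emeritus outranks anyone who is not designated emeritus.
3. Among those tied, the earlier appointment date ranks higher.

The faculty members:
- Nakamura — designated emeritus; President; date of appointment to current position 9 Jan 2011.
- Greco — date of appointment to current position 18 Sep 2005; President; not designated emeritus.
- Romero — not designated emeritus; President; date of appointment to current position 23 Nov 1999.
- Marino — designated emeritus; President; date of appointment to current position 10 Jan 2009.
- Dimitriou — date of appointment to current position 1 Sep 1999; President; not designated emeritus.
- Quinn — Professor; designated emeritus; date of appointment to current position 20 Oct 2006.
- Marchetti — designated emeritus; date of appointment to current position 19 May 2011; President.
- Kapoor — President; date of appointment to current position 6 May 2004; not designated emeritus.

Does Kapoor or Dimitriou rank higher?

Dimitriou

By current position: Marino, Nakamura, Marchetti, Dimitriou, Romero, Kapoor and Greco (President); then Quinn (Professor).
Among Marino, Nakamura, Marchetti, Dimitriou, Romero, Kapoor and Greco, designated emeritus before not designated emeritus: Marino, Nakamura and Marchetti (designated emeritus) before Dimitriou, Romero, Kapoor and Greco (not designated emeritus).
Among Marino, Nakamura and Marchetti, by date of appointment to current position (earlier first): Marino (10 Jan 2009) before Nakamura (9 Jan 2011) before Marchetti (19 May 2011).
Among Dimitriou, Romero, Kapoor and Greco, by date of appointment to current position (earlier first): Dimitriou (1 Sep 1999) before Romero (23 Nov 1999) before Kapoor (6 May 2004) before Greco (18 Sep 2005).
So Dimitriou takes precedence.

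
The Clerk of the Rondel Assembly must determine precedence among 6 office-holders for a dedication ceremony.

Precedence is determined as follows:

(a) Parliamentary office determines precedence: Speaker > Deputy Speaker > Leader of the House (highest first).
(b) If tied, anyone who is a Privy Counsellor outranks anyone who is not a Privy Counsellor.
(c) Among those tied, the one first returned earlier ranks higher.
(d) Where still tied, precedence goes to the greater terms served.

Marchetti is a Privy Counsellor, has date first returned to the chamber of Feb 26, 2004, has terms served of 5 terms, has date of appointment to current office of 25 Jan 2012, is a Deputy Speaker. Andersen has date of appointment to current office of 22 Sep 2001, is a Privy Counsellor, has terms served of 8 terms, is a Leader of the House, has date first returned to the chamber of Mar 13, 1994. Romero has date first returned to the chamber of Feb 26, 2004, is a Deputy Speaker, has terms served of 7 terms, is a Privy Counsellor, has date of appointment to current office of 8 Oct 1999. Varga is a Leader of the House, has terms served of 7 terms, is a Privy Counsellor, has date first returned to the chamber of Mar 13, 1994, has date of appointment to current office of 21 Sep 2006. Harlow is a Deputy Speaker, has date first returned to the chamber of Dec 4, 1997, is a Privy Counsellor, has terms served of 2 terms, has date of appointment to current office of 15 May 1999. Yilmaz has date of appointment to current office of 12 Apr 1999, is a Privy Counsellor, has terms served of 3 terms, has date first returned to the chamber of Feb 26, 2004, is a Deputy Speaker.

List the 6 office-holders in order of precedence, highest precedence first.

By parliamentary office: Harlow, Romero, Marchetti and Yilmaz (Deputy Speaker); then Andersen and Varga (Leader of the House).
Harlow, Romero, Marchetti and Yilmaz are each a Privy Counsellor, so the next rule applies.
Among Harlow, Romero, Marchetti and Yilmaz, by date first returned to the chamber (earlier first): Harlow (Dec 4, 1997) before Romero, Marchetti and Yilmaz (Feb 26, 2004).
Among Romero, Marchetti and Yilmaz, by terms served (higher first): Romero (7 terms) before Marchetti (5 terms) before Yilmaz (3 terms).
Andersen and Varga are each a Privy Counsellor, so the next rule applies.
Andersen and Varga both have date first returned to the chamber Mar 13, 1994, so the next rule applies.
Among Andersen and Varga, by terms served (higher first): Andersen (8 terms) before Varga (7 terms).
Full order: Harlow, Romero, Marchetti, Yilmaz, Andersen, Varga.

Harlow, Romero, Marchetti, Yilmaz, Andersen, Varga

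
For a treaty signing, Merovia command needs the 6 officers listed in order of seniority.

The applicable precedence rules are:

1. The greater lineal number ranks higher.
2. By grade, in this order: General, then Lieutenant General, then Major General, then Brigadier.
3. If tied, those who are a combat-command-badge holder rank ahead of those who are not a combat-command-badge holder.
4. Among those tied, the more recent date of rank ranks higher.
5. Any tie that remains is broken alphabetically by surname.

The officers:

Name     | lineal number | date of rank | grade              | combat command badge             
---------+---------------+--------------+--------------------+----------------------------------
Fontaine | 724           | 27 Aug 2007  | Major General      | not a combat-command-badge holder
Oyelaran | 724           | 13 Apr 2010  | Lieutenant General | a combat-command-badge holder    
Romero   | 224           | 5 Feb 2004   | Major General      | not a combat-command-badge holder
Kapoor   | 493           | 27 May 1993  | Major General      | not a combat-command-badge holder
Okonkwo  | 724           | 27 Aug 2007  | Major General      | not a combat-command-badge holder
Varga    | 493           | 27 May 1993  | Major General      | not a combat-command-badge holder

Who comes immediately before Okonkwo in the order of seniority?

By lineal number (higher first): Oyelaran, Fontaine and Okonkwo (each 724); then Kapoor and Varga (both 493); then Romero (224).
Among Oyelaran, Fontaine and Okonkwo, by grade: Oyelaran (Lieutenant General) before Fontaine and Okonkwo (Major General).
Fontaine and Okonkwo are each not a combat-command-badge holder, so the next rule applies.
Fontaine and Okonkwo both have date of rank 27 Aug 2007, so the next rule applies.
Among Fontaine and Okonkwo, alphabetically by surname: Fontaine before Okonkwo.
Kapoor and Varga are each Major General, so the next rule applies.
Kapoor and Varga are each not a combat-command-badge holder, so the next rule applies.
Kapoor and Varga both have date of rank 27 May 1993, so the next rule applies.
Among Kapoor and Varga, alphabetically by surname: Kapoor before Varga.
Order: Oyelaran, Fontaine, Okonkwo, Kapoor, Varga, Romero.

Fontaine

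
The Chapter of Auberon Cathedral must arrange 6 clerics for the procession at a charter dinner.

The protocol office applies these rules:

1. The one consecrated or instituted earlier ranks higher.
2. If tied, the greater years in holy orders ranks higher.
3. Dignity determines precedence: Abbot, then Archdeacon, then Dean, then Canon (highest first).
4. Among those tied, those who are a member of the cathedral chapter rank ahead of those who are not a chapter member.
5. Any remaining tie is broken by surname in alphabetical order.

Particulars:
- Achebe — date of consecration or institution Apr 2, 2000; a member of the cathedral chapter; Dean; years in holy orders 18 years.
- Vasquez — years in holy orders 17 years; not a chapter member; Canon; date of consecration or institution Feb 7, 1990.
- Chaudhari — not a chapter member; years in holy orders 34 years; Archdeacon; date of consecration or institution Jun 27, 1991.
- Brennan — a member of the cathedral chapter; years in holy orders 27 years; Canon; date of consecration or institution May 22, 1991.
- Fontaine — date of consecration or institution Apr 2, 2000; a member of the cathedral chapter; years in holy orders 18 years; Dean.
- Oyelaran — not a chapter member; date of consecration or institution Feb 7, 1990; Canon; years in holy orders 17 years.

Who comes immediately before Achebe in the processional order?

Chaudhari

By date of consecration or institution (earlier first): Oyelaran and Vasquez (both Feb 7, 1990); then Brennan (May 22, 1991); then Chaudhari (Jun 27, 1991); then Achebe and Fontaine (both Apr 2, 2000).
Oyelaran and Vasquez both have years in holy orders 17 years, so the next rule applies.
Oyelaran and Vasquez are each Canon, so the next rule applies.
Oyelaran and Vasquez are each not a chapter member, so the next rule applies.
Among Oyelaran and Vasquez, alphabetically by surname: Oyelaran before Vasquez.
Achebe and Fontaine both have years in holy orders 18 years, so the next rule applies.
Achebe and Fontaine are each Dean, so the next rule applies.
Achebe and Fontaine are each a member of the cathedral chapter, so the next rule applies.
Among Achebe and Fontaine, alphabetically by surname: Achebe before Fontaine.
Order: Oyelaran, Vasquez, Brennan, Chaudhari, Achebe, Fontaine.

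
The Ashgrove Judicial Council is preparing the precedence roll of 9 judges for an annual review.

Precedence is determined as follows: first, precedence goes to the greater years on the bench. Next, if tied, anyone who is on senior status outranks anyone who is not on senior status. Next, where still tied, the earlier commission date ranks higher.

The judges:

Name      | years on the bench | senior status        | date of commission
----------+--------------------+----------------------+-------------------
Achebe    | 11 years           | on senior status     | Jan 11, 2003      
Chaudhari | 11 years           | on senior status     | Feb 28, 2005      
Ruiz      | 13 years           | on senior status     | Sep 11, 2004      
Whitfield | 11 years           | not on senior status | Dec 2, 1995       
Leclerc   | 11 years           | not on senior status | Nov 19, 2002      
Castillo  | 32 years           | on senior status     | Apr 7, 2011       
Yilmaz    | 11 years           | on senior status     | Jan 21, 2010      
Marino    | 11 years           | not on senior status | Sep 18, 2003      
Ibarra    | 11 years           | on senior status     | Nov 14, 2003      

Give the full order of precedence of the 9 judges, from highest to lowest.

By years on the bench (higher first): Castillo (32 years); then Ruiz (13 years); then Achebe, Ibarra, Chaudhari, Yilmaz, Whitfield, Leclerc and Marino (each 11 years).
Among Achebe, Ibarra, Chaudhari, Yilmaz, Whitfield, Leclerc and Marino, on senior status before not on senior status: Achebe, Ibarra, Chaudhari and Yilmaz (on senior status) before Whitfield, Leclerc and Marino (not on senior status).
Among Achebe, Ibarra, Chaudhari and Yilmaz, by date of commission (earlier first): Achebe (Jan 11, 2003) before Ibarra (Nov 14, 2003) before Chaudhari (Feb 28, 2005) before Yilmaz (Jan 21, 2010).
Among Whitfield, Leclerc and Marino, by date of commission (earlier first): Whitfield (Dec 2, 1995) before Leclerc (Nov 19, 2002) before Marino (Sep 18, 2003).
Full order: Castillo, Ruiz, Achebe, Ibarra, Chaudhari, Yilmaz, Whitfield, Leclerc, Marino.

Castillo, Ruiz, Achebe, Ibarra, Chaudhari, Yilmaz, Whitfield, Leclerc, Marino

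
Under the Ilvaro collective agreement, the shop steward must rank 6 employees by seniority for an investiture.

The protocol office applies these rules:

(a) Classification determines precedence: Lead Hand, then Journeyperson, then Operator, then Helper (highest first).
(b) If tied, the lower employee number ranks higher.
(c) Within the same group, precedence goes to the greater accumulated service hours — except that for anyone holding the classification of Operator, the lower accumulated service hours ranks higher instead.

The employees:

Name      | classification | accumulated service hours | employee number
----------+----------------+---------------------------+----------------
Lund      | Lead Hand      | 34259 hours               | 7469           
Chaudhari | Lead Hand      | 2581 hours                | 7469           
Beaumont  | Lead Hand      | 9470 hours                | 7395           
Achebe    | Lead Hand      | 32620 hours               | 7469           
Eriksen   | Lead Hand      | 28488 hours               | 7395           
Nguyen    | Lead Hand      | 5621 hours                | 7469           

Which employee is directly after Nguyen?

Chaudhari

By classification: Eriksen, Beaumont, Lund, Achebe, Nguyen and Chaudhari (Lead Hand).
Among Eriksen, Beaumont, Lund, Achebe, Nguyen and Chaudhari, by employee number (lower first): Eriksen and Beaumont (7395) before Lund, Achebe, Nguyen and Chaudhari (7469).
Among Eriksen and Beaumont, by accumulated service hours (higher first): Eriksen (28488 hours) before Beaumont (9470 hours).
Among Lund, Achebe, Nguyen and Chaudhari, by accumulated service hours (higher first): Lund (34259 hours) before Achebe (32620 hours) before Nguyen (5621 hours) before Chaudhari (2581 hours).
Order: Eriksen, Beaumont, Lund, Achebe, Nguyen, Chaudhari.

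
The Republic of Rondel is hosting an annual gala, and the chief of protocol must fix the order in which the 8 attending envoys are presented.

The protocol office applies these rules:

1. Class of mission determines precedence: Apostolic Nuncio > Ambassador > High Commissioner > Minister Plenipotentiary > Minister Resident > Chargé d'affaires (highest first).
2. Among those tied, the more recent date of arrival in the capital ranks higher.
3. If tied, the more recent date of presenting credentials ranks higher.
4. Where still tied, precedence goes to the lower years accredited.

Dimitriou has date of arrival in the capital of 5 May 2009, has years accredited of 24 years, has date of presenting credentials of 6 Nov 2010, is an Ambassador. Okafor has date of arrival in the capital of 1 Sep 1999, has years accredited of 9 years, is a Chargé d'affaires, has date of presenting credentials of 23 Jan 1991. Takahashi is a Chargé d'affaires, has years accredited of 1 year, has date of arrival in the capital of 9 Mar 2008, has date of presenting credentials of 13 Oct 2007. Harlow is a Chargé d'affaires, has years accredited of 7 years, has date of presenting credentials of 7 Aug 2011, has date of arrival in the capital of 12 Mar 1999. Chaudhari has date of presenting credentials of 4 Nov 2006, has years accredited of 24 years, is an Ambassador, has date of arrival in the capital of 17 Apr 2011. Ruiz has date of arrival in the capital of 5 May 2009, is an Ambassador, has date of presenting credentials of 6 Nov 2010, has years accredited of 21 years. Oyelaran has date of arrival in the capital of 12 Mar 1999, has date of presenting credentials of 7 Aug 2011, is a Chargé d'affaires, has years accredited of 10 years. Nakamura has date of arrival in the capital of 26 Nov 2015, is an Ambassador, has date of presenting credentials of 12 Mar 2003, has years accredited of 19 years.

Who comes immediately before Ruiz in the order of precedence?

Chaudhari

By class of mission: Nakamura, Chaudhari, Ruiz and Dimitriou (Ambassador); then Takahashi, Okafor, Harlow and Oyelaran (Chargé d'affaires).
Among Nakamura, Chaudhari, Ruiz and Dimitriou, by date of arrival in the capital (later first): Nakamura (26 Nov 2015) before Chaudhari (17 Apr 2011) before Ruiz and Dimitriou (5 May 2009).
Ruiz and Dimitriou both have date of presenting credentials 6 Nov 2010, so the next rule applies.
Among Ruiz and Dimitriou, by years accredited (lower first): Ruiz (21 years) before Dimitriou (24 years).
Among Takahashi, Okafor, Harlow and Oyelaran, by date of arrival in the capital (later first): Takahashi (9 Mar 2008) before Okafor (1 Sep 1999) before Harlow and Oyelaran (12 Mar 1999).
Harlow and Oyelaran both have date of presenting credentials 7 Aug 2011, so the next rule applies.
Among Harlow and Oyelaran, by years accredited (lower first): Harlow (7 years) before Oyelaran (10 years).
Order: Nakamura, Chaudhari, Ruiz, Dimitriou, Takahashi, Okafor, Harlow, Oyelaran.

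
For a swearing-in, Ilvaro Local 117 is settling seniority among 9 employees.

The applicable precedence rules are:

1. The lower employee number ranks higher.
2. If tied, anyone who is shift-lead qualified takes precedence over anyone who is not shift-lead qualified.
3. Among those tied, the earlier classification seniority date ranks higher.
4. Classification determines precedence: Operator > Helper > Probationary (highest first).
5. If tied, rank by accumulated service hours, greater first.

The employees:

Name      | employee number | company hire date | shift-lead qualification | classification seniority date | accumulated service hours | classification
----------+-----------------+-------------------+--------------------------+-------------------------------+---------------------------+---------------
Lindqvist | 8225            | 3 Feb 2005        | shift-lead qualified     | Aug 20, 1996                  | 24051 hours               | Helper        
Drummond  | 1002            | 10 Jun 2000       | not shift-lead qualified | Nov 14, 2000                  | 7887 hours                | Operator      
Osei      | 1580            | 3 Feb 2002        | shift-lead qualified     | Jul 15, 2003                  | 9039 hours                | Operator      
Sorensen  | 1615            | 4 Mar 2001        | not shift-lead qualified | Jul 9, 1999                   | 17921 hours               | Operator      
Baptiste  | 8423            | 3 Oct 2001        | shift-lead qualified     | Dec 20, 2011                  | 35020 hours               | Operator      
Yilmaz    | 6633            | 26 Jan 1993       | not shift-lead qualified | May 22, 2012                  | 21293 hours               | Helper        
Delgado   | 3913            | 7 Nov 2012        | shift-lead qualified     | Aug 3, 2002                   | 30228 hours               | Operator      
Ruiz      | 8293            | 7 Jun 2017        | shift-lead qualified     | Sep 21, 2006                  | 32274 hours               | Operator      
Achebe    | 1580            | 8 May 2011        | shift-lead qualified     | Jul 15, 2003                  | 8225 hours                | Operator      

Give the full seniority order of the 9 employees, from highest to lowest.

Drummond, Osei, Achebe, Sorensen, Delgado, Yilmaz, Lindqvist, Ruiz, Baptiste

By employee number (lower first): Drummond (1002); then Osei and Achebe (both 1580); then Sorensen (1615); then Delgado (3913); then Yilmaz (6633); then Lindqvist (8225); then Ruiz (8293); then Baptiste (8423).
Osei and Achebe are each shift-lead qualified, so the next rule applies.
Osei and Achebe both have classification seniority date Jul 15, 2003, so the next rule applies.
Osei and Achebe are each Operator, so the next rule applies.
Among Osei and Achebe, by accumulated service hours (higher first): Osei (9039 hours) before Achebe (8225 hours).
Full order: Drummond, Osei, Achebe, Sorensen, Delgado, Yilmaz, Lindqvist, Ruiz, Baptiste.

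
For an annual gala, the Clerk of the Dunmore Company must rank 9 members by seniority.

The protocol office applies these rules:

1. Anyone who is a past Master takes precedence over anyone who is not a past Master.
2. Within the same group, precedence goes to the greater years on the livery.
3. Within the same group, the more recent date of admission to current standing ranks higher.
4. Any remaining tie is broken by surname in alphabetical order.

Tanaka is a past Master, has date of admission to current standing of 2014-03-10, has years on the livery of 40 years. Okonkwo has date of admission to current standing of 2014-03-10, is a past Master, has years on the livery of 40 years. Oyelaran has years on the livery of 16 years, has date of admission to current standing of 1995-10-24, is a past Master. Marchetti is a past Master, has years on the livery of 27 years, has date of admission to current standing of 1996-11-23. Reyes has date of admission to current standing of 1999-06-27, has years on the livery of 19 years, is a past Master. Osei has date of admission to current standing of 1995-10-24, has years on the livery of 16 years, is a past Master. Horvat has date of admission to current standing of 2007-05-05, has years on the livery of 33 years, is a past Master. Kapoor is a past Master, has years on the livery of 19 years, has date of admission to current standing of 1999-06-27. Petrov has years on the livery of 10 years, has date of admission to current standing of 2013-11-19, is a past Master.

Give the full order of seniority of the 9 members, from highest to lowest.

By the first rule: Okonkwo, Tanaka, Horvat, Marchetti, Kapoor, Reyes, Osei, Oyelaran and Petrov (each a past Master).
Among Okonkwo, Tanaka, Horvat, Marchetti, Kapoor, Reyes, Osei, Oyelaran and Petrov, by years on the livery (higher first): Okonkwo and Tanaka (40 years) before Horvat (33 years) before Marchetti (27 years) before Kapoor and Reyes (19 years) before Osei and Oyelaran (16 years) before Petrov (10 years).
Okonkwo and Tanaka both have date of admission to current standing 2014-03-10, so the next rule applies.
Among Okonkwo and Tanaka, alphabetically by surname: Okonkwo before Tanaka.
Kapoor and Reyes both have date of admission to current standing 1999-06-27, so the next rule applies.
Among Kapoor and Reyes, alphabetically by surname: Kapoor before Reyes.
Osei and Oyelaran both have date of admission to current standing 1995-10-24, so the next rule applies.
Among Osei and Oyelaran, alphabetically by surname: Osei before Oyelaran.
Full order: Okonkwo, Tanaka, Horvat, Marchetti, Kapoor, Reyes, Osei, Oyelaran, Petrov.

Okonkwo, Tanaka, Horvat, Marchetti, Kapoor, Reyes, Osei, Oyelaran, Petrov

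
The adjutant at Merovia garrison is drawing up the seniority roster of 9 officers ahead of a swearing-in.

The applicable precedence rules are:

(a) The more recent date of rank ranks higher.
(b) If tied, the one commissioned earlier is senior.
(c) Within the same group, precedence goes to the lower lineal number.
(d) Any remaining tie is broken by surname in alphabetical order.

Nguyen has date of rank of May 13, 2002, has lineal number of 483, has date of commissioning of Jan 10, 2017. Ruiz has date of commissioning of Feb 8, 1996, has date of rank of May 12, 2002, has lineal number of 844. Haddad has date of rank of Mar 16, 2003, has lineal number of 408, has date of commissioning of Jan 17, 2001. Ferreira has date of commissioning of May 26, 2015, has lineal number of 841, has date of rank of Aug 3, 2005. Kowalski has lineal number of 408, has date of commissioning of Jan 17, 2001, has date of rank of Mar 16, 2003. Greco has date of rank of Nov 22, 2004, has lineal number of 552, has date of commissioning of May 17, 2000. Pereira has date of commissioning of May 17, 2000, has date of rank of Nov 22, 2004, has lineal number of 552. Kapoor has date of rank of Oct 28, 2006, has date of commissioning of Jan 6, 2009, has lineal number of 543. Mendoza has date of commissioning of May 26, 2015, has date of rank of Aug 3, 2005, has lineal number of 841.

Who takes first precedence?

By date of rank (later first): Kapoor (Oct 28, 2006); then Ferreira and Mendoza (both Aug 3, 2005); then Greco and Pereira (both Nov 22, 2004); then Haddad and Kowalski (both Mar 16, 2003); then Nguyen (May 13, 2002); then Ruiz (May 12, 2002).
Ferreira and Mendoza both have date of commissioning May 26, 2015, so the next rule applies.
Ferreira and Mendoza both have lineal number 841, so the next rule applies.
Among Ferreira and Mendoza, alphabetically by surname: Ferreira before Mendoza.
Greco and Pereira both have date of commissioning May 17, 2000, so the next rule applies.
Greco and Pereira both have lineal number 552, so the next rule applies.
Among Greco and Pereira, alphabetically by surname: Greco before Pereira.
Haddad and Kowalski both have date of commissioning Jan 17, 2001, so the next rule applies.
Haddad and Kowalski both have lineal number 408, so the next rule applies.
Among Haddad and Kowalski, alphabetically by surname: Haddad before Kowalski.
Order: Kapoor, Ferreira, Mendoza, Greco, Pereira, Haddad, Kowalski, Nguyen, Ruiz.

Kapoor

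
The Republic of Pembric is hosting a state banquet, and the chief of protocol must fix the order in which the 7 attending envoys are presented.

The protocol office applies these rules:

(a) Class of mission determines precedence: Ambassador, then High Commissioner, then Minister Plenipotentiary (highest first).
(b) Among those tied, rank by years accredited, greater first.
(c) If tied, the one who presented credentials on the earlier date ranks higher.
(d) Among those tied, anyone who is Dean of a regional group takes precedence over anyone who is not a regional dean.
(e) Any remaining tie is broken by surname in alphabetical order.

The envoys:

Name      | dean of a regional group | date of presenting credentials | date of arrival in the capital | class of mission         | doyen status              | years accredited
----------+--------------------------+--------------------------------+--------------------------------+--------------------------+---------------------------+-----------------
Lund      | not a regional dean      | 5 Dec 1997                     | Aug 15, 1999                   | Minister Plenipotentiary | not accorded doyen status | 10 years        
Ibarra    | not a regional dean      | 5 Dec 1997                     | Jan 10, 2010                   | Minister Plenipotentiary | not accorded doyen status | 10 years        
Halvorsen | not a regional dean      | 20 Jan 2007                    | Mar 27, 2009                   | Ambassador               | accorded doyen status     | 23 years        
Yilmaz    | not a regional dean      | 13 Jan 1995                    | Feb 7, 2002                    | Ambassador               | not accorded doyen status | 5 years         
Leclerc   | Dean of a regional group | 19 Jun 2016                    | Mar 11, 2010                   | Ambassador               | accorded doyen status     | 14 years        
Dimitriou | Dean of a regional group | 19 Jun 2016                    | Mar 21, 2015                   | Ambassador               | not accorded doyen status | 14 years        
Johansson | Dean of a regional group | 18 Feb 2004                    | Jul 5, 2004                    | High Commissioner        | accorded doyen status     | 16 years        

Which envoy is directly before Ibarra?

Johansson

By class of mission: Halvorsen, Dimitriou, Leclerc and Yilmaz (Ambassador); then Johansson (High Commissioner); then Ibarra and Lund (Minister Plenipotentiary).
Among Halvorsen, Dimitriou, Leclerc and Yilmaz, by years accredited (higher first): Halvorsen (23 years) before Dimitriou and Leclerc (14 years) before Yilmaz (5 years).
Dimitriou and Leclerc both have date of presenting credentials 19 Jun 2016, so the next rule applies.
Dimitriou and Leclerc are each Dean of a regional group, so the next rule applies.
Among Dimitriou and Leclerc, alphabetically by surname: Dimitriou before Leclerc.
Ibarra and Lund both have years accredited 10 years, so the next rule applies.
Ibarra and Lund both have date of presenting credentials 5 Dec 1997, so the next rule applies.
Ibarra and Lund are each not a regional dean, so the next rule applies.
Among Ibarra and Lund, alphabetically by surname: Ibarra before Lund.
Order: Halvorsen, Dimitriou, Leclerc, Yilmaz, Johansson, Ibarra, Lund.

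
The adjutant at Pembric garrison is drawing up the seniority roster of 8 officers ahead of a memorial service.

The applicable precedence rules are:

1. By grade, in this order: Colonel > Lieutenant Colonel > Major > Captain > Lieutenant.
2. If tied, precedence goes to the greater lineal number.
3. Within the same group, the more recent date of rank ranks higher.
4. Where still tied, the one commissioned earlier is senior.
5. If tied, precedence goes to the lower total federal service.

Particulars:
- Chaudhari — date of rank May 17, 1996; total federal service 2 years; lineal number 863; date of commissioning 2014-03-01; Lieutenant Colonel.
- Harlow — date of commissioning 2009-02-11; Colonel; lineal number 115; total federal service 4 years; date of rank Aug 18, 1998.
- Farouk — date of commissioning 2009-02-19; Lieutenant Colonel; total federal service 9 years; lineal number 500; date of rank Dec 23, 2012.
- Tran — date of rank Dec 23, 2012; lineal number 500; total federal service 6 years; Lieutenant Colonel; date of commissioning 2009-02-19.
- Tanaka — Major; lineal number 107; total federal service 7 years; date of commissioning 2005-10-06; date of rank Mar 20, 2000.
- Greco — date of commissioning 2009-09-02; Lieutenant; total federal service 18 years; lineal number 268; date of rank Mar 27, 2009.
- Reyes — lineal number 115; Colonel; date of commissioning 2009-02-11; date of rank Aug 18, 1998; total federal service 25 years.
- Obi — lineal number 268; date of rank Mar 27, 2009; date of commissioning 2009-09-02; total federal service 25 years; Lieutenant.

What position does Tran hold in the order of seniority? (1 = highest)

4

By grade: Harlow and Reyes (Colonel); then Chaudhari, Tran and Farouk (Lieutenant Colonel); then Tanaka (Major); then Greco and Obi (Lieutenant).
Harlow and Reyes both have lineal number 115, so the next rule applies.
Harlow and Reyes both have date of rank Aug 18, 1998, so the next rule applies.
Harlow and Reyes both have date of commissioning 2009-02-11, so the next rule applies.
Among Harlow and Reyes, by total federal service (lower first): Harlow (4 years) before Reyes (25 years).
Among Chaudhari, Tran and Farouk, by lineal number (higher first): Chaudhari (863) before Tran and Farouk (500).
Tran and Farouk both have date of rank Dec 23, 2012, so the next rule applies.
Tran and Farouk both have date of commissioning 2009-02-19, so the next rule applies.
Among Tran and Farouk, by total federal service (lower first): Tran (6 years) before Farouk (9 years).
Greco and Obi both have lineal number 268, so the next rule applies.
Greco and Obi both have date of rank Mar 27, 2009, so the next rule applies.
Greco and Obi both have date of commissioning 2009-09-02, so the next rule applies.
Among Greco and Obi, by total federal service (lower first): Greco (18 years) before Obi (25 years).
Order: Harlow, Reyes, Chaudhari, Tran, Farouk, Tanaka, Greco, Obi. So position 4.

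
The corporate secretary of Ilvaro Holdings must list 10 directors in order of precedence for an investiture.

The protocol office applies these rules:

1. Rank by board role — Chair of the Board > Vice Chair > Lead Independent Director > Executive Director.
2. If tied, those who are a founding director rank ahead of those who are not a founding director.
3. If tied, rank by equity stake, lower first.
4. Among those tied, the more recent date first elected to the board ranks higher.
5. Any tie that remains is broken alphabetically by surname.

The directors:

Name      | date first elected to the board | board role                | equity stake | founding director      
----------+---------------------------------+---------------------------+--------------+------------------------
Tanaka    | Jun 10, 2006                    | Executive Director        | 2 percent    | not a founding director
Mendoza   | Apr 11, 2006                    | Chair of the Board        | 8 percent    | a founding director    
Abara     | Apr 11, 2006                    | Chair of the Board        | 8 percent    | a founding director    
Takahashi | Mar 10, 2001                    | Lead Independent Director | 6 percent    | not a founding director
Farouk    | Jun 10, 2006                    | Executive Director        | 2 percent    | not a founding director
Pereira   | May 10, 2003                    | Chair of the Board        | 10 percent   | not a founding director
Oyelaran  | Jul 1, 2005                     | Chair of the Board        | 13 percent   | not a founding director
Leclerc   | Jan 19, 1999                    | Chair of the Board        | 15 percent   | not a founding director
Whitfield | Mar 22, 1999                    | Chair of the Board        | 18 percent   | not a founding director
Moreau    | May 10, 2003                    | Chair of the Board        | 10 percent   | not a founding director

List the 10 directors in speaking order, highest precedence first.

Abara, Mendoza, Moreau, Pereira, Oyelaran, Leclerc, Whitfield, Takahashi, Farouk, Tanaka

By board role: Abara, Mendoza, Moreau, Pereira, Oyelaran, Leclerc and Whitfield (Chair of the Board); then Takahashi (Lead Independent Director); then Farouk and Tanaka (Executive Director).
Among Abara, Mendoza, Moreau, Pereira, Oyelaran, Leclerc and Whitfield, a founding director before not a founding director: Abara and Mendoza (a founding director) before Moreau, Pereira, Oyelaran, Leclerc and Whitfield (not a founding director).
Abara and Mendoza both have equity stake 8 percent, so the next rule applies.
Abara and Mendoza both have date first elected to the board Apr 11, 2006, so the next rule applies.
Among Abara and Mendoza, alphabetically by surname: Abara before Mendoza.
Among Moreau, Pereira, Oyelaran, Leclerc and Whitfield, by equity stake (lower first): Moreau and Pereira (10 percent) before Oyelaran (13 percent) before Leclerc (15 percent) before Whitfield (18 percent).
Moreau and Pereira both have date first elected to the board May 10, 2003, so the next rule applies.
Among Moreau and Pereira, alphabetically by surname: Moreau before Pereira.
Farouk and Tanaka are each not a founding director, so the next rule applies.
Farouk and Tanaka both have equity stake 2 percent, so the next rule applies.
Farouk and Tanaka both have date first elected to the board Jun 10, 2006, so the next rule applies.
Among Farouk and Tanaka, alphabetically by surname: Farouk before Tanaka.
Full order: Abara, Mendoza, Moreau, Pereira, Oyelaran, Leclerc, Whitfield, Takahashi, Farouk, Tanaka.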